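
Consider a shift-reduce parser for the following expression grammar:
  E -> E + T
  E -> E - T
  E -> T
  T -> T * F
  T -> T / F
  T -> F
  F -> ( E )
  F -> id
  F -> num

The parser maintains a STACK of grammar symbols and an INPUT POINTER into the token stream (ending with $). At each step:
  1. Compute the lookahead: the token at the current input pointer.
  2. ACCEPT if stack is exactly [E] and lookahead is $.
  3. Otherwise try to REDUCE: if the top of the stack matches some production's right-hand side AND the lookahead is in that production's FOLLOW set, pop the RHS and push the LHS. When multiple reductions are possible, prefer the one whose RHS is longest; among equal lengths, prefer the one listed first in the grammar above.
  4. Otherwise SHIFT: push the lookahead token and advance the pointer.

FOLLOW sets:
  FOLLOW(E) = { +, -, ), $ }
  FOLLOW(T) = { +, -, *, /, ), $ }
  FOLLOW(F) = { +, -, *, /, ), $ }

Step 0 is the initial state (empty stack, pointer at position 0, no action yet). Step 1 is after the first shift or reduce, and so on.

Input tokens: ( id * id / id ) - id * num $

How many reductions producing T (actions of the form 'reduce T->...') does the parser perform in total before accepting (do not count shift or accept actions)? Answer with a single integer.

Answer: 6

Derivation:
Step 1: shift (. Stack=[(] ptr=1 lookahead=id remaining=[id * id / id ) - id * num $]
Step 2: shift id. Stack=[( id] ptr=2 lookahead=* remaining=[* id / id ) - id * num $]
Step 3: reduce F->id. Stack=[( F] ptr=2 lookahead=* remaining=[* id / id ) - id * num $]
Step 4: reduce T->F. Stack=[( T] ptr=2 lookahead=* remaining=[* id / id ) - id * num $]
Step 5: shift *. Stack=[( T *] ptr=3 lookahead=id remaining=[id / id ) - id * num $]
Step 6: shift id. Stack=[( T * id] ptr=4 lookahead=/ remaining=[/ id ) - id * num $]
Step 7: reduce F->id. Stack=[( T * F] ptr=4 lookahead=/ remaining=[/ id ) - id * num $]
Step 8: reduce T->T * F. Stack=[( T] ptr=4 lookahead=/ remaining=[/ id ) - id * num $]
Step 9: shift /. Stack=[( T /] ptr=5 lookahead=id remaining=[id ) - id * num $]
Step 10: shift id. Stack=[( T / id] ptr=6 lookahead=) remaining=[) - id * num $]
Step 11: reduce F->id. Stack=[( T / F] ptr=6 lookahead=) remaining=[) - id * num $]
Step 12: reduce T->T / F. Stack=[( T] ptr=6 lookahead=) remaining=[) - id * num $]
Step 13: reduce E->T. Stack=[( E] ptr=6 lookahead=) remaining=[) - id * num $]
Step 14: shift ). Stack=[( E )] ptr=7 lookahead=- remaining=[- id * num $]
Step 15: reduce F->( E ). Stack=[F] ptr=7 lookahead=- remaining=[- id * num $]
Step 16: reduce T->F. Stack=[T] ptr=7 lookahead=- remaining=[- id * num $]
Step 17: reduce E->T. Stack=[E] ptr=7 lookahead=- remaining=[- id * num $]
Step 18: shift -. Stack=[E -] ptr=8 lookahead=id remaining=[id * num $]
Step 19: shift id. Stack=[E - id] ptr=9 lookahead=* remaining=[* num $]
Step 20: reduce F->id. Stack=[E - F] ptr=9 lookahead=* remaining=[* num $]
Step 21: reduce T->F. Stack=[E - T] ptr=9 lookahead=* remaining=[* num $]
Step 22: shift *. Stack=[E - T *] ptr=10 lookahead=num remaining=[num $]
Step 23: shift num. Stack=[E - T * num] ptr=11 lookahead=$ remaining=[$]
Step 24: reduce F->num. Stack=[E - T * F] ptr=11 lookahead=$ remaining=[$]
Step 25: reduce T->T * F. Stack=[E - T] ptr=11 lookahead=$ remaining=[$]
Step 26: reduce E->E - T. Stack=[E] ptr=11 lookahead=$ remaining=[$]
Step 27: accept. Stack=[E] ptr=11 lookahead=$ remaining=[$]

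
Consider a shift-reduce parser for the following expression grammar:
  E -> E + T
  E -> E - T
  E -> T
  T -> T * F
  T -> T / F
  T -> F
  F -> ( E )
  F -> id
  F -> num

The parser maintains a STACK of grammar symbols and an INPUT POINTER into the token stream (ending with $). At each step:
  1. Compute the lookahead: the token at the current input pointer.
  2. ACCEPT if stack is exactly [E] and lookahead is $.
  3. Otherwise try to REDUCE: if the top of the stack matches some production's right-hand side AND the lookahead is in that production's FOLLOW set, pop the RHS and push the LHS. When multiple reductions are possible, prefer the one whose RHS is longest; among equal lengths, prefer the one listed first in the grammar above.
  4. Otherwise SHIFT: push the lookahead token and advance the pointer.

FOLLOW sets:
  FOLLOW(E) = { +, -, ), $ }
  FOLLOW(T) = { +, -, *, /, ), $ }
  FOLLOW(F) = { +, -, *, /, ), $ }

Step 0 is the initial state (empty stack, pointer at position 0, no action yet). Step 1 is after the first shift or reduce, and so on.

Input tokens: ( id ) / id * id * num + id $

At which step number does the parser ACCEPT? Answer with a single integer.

Step 1: shift (. Stack=[(] ptr=1 lookahead=id remaining=[id ) / id * id * num + id $]
Step 2: shift id. Stack=[( id] ptr=2 lookahead=) remaining=[) / id * id * num + id $]
Step 3: reduce F->id. Stack=[( F] ptr=2 lookahead=) remaining=[) / id * id * num + id $]
Step 4: reduce T->F. Stack=[( T] ptr=2 lookahead=) remaining=[) / id * id * num + id $]
Step 5: reduce E->T. Stack=[( E] ptr=2 lookahead=) remaining=[) / id * id * num + id $]
Step 6: shift ). Stack=[( E )] ptr=3 lookahead=/ remaining=[/ id * id * num + id $]
Step 7: reduce F->( E ). Stack=[F] ptr=3 lookahead=/ remaining=[/ id * id * num + id $]
Step 8: reduce T->F. Stack=[T] ptr=3 lookahead=/ remaining=[/ id * id * num + id $]
Step 9: shift /. Stack=[T /] ptr=4 lookahead=id remaining=[id * id * num + id $]
Step 10: shift id. Stack=[T / id] ptr=5 lookahead=* remaining=[* id * num + id $]
Step 11: reduce F->id. Stack=[T / F] ptr=5 lookahead=* remaining=[* id * num + id $]
Step 12: reduce T->T / F. Stack=[T] ptr=5 lookahead=* remaining=[* id * num + id $]
Step 13: shift *. Stack=[T *] ptr=6 lookahead=id remaining=[id * num + id $]
Step 14: shift id. Stack=[T * id] ptr=7 lookahead=* remaining=[* num + id $]
Step 15: reduce F->id. Stack=[T * F] ptr=7 lookahead=* remaining=[* num + id $]
Step 16: reduce T->T * F. Stack=[T] ptr=7 lookahead=* remaining=[* num + id $]
Step 17: shift *. Stack=[T *] ptr=8 lookahead=num remaining=[num + id $]
Step 18: shift num. Stack=[T * num] ptr=9 lookahead=+ remaining=[+ id $]
Step 19: reduce F->num. Stack=[T * F] ptr=9 lookahead=+ remaining=[+ id $]
Step 20: reduce T->T * F. Stack=[T] ptr=9 lookahead=+ remaining=[+ id $]
Step 21: reduce E->T. Stack=[E] ptr=9 lookahead=+ remaining=[+ id $]
Step 22: shift +. Stack=[E +] ptr=10 lookahead=id remaining=[id $]
Step 23: shift id. Stack=[E + id] ptr=11 lookahead=$ remaining=[$]
Step 24: reduce F->id. Stack=[E + F] ptr=11 lookahead=$ remaining=[$]
Step 25: reduce T->F. Stack=[E + T] ptr=11 lookahead=$ remaining=[$]
Step 26: reduce E->E + T. Stack=[E] ptr=11 lookahead=$ remaining=[$]
Step 27: accept. Stack=[E] ptr=11 lookahead=$ remaining=[$]

Answer: 27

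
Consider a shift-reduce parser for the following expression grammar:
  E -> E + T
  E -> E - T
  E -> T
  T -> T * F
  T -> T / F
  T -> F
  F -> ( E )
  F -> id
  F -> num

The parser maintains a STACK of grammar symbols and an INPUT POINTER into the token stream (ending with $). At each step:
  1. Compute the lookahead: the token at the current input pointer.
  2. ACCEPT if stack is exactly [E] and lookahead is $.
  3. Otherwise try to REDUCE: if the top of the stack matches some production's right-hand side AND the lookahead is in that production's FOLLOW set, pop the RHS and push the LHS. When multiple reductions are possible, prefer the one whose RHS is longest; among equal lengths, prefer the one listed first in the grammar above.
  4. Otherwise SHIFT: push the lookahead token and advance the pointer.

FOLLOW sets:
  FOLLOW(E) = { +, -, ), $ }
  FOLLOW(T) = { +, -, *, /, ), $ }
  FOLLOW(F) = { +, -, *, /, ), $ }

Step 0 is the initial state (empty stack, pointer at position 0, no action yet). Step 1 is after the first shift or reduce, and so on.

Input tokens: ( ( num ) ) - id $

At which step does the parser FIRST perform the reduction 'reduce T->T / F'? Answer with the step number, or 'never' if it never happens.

Step 1: shift (. Stack=[(] ptr=1 lookahead=( remaining=[( num ) ) - id $]
Step 2: shift (. Stack=[( (] ptr=2 lookahead=num remaining=[num ) ) - id $]
Step 3: shift num. Stack=[( ( num] ptr=3 lookahead=) remaining=[) ) - id $]
Step 4: reduce F->num. Stack=[( ( F] ptr=3 lookahead=) remaining=[) ) - id $]
Step 5: reduce T->F. Stack=[( ( T] ptr=3 lookahead=) remaining=[) ) - id $]
Step 6: reduce E->T. Stack=[( ( E] ptr=3 lookahead=) remaining=[) ) - id $]
Step 7: shift ). Stack=[( ( E )] ptr=4 lookahead=) remaining=[) - id $]
Step 8: reduce F->( E ). Stack=[( F] ptr=4 lookahead=) remaining=[) - id $]
Step 9: reduce T->F. Stack=[( T] ptr=4 lookahead=) remaining=[) - id $]
Step 10: reduce E->T. Stack=[( E] ptr=4 lookahead=) remaining=[) - id $]
Step 11: shift ). Stack=[( E )] ptr=5 lookahead=- remaining=[- id $]
Step 12: reduce F->( E ). Stack=[F] ptr=5 lookahead=- remaining=[- id $]
Step 13: reduce T->F. Stack=[T] ptr=5 lookahead=- remaining=[- id $]
Step 14: reduce E->T. Stack=[E] ptr=5 lookahead=- remaining=[- id $]
Step 15: shift -. Stack=[E -] ptr=6 lookahead=id remaining=[id $]
Step 16: shift id. Stack=[E - id] ptr=7 lookahead=$ remaining=[$]
Step 17: reduce F->id. Stack=[E - F] ptr=7 lookahead=$ remaining=[$]
Step 18: reduce T->F. Stack=[E - T] ptr=7 lookahead=$ remaining=[$]
Step 19: reduce E->E - T. Stack=[E] ptr=7 lookahead=$ remaining=[$]
Step 20: accept. Stack=[E] ptr=7 lookahead=$ remaining=[$]

Answer: never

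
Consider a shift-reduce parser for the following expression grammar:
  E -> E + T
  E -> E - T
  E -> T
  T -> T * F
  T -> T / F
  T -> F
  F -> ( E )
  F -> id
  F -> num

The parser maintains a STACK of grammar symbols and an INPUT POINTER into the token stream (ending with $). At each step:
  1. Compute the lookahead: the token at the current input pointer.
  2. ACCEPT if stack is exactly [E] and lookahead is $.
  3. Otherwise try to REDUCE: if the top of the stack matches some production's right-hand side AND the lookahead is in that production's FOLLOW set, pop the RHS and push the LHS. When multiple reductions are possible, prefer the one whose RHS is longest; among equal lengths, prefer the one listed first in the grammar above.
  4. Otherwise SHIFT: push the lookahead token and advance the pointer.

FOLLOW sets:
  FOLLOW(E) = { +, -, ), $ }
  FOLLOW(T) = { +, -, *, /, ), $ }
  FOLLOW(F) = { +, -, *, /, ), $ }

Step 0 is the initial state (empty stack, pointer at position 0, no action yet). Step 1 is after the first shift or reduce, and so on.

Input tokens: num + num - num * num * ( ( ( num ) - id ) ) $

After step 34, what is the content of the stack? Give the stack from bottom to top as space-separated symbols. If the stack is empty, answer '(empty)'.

Step 1: shift num. Stack=[num] ptr=1 lookahead=+ remaining=[+ num - num * num * ( ( ( num ) - id ) ) $]
Step 2: reduce F->num. Stack=[F] ptr=1 lookahead=+ remaining=[+ num - num * num * ( ( ( num ) - id ) ) $]
Step 3: reduce T->F. Stack=[T] ptr=1 lookahead=+ remaining=[+ num - num * num * ( ( ( num ) - id ) ) $]
Step 4: reduce E->T. Stack=[E] ptr=1 lookahead=+ remaining=[+ num - num * num * ( ( ( num ) - id ) ) $]
Step 5: shift +. Stack=[E +] ptr=2 lookahead=num remaining=[num - num * num * ( ( ( num ) - id ) ) $]
Step 6: shift num. Stack=[E + num] ptr=3 lookahead=- remaining=[- num * num * ( ( ( num ) - id ) ) $]
Step 7: reduce F->num. Stack=[E + F] ptr=3 lookahead=- remaining=[- num * num * ( ( ( num ) - id ) ) $]
Step 8: reduce T->F. Stack=[E + T] ptr=3 lookahead=- remaining=[- num * num * ( ( ( num ) - id ) ) $]
Step 9: reduce E->E + T. Stack=[E] ptr=3 lookahead=- remaining=[- num * num * ( ( ( num ) - id ) ) $]
Step 10: shift -. Stack=[E -] ptr=4 lookahead=num remaining=[num * num * ( ( ( num ) - id ) ) $]
Step 11: shift num. Stack=[E - num] ptr=5 lookahead=* remaining=[* num * ( ( ( num ) - id ) ) $]
Step 12: reduce F->num. Stack=[E - F] ptr=5 lookahead=* remaining=[* num * ( ( ( num ) - id ) ) $]
Step 13: reduce T->F. Stack=[E - T] ptr=5 lookahead=* remaining=[* num * ( ( ( num ) - id ) ) $]
Step 14: shift *. Stack=[E - T *] ptr=6 lookahead=num remaining=[num * ( ( ( num ) - id ) ) $]
Step 15: shift num. Stack=[E - T * num] ptr=7 lookahead=* remaining=[* ( ( ( num ) - id ) ) $]
Step 16: reduce F->num. Stack=[E - T * F] ptr=7 lookahead=* remaining=[* ( ( ( num ) - id ) ) $]
Step 17: reduce T->T * F. Stack=[E - T] ptr=7 lookahead=* remaining=[* ( ( ( num ) - id ) ) $]
Step 18: shift *. Stack=[E - T *] ptr=8 lookahead=( remaining=[( ( ( num ) - id ) ) $]
Step 19: shift (. Stack=[E - T * (] ptr=9 lookahead=( remaining=[( ( num ) - id ) ) $]
Step 20: shift (. Stack=[E - T * ( (] ptr=10 lookahead=( remaining=[( num ) - id ) ) $]
Step 21: shift (. Stack=[E - T * ( ( (] ptr=11 lookahead=num remaining=[num ) - id ) ) $]
Step 22: shift num. Stack=[E - T * ( ( ( num] ptr=12 lookahead=) remaining=[) - id ) ) $]
Step 23: reduce F->num. Stack=[E - T * ( ( ( F] ptr=12 lookahead=) remaining=[) - id ) ) $]
Step 24: reduce T->F. Stack=[E - T * ( ( ( T] ptr=12 lookahead=) remaining=[) - id ) ) $]
Step 25: reduce E->T. Stack=[E - T * ( ( ( E] ptr=12 lookahead=) remaining=[) - id ) ) $]
Step 26: shift ). Stack=[E - T * ( ( ( E )] ptr=13 lookahead=- remaining=[- id ) ) $]
Step 27: reduce F->( E ). Stack=[E - T * ( ( F] ptr=13 lookahead=- remaining=[- id ) ) $]
Step 28: reduce T->F. Stack=[E - T * ( ( T] ptr=13 lookahead=- remaining=[- id ) ) $]
Step 29: reduce E->T. Stack=[E - T * ( ( E] ptr=13 lookahead=- remaining=[- id ) ) $]
Step 30: shift -. Stack=[E - T * ( ( E -] ptr=14 lookahead=id remaining=[id ) ) $]
Step 31: shift id. Stack=[E - T * ( ( E - id] ptr=15 lookahead=) remaining=[) ) $]
Step 32: reduce F->id. Stack=[E - T * ( ( E - F] ptr=15 lookahead=) remaining=[) ) $]
Step 33: reduce T->F. Stack=[E - T * ( ( E - T] ptr=15 lookahead=) remaining=[) ) $]
Step 34: reduce E->E - T. Stack=[E - T * ( ( E] ptr=15 lookahead=) remaining=[) ) $]

Answer: E - T * ( ( E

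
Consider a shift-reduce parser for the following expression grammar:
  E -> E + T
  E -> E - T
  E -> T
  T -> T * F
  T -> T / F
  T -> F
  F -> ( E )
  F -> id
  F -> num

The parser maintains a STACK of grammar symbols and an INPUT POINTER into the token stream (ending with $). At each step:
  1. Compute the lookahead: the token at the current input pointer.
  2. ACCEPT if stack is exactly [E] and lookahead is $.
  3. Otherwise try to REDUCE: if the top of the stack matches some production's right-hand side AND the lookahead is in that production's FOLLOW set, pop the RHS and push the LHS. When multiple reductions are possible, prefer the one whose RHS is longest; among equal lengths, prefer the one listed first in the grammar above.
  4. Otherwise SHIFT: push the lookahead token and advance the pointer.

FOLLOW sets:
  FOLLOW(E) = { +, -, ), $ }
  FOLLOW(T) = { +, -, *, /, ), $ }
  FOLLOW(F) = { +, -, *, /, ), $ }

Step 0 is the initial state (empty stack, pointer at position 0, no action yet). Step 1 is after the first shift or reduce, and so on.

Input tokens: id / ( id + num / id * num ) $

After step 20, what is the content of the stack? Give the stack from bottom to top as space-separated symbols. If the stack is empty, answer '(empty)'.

Answer: T / ( E + T * F

Derivation:
Step 1: shift id. Stack=[id] ptr=1 lookahead=/ remaining=[/ ( id + num / id * num ) $]
Step 2: reduce F->id. Stack=[F] ptr=1 lookahead=/ remaining=[/ ( id + num / id * num ) $]
Step 3: reduce T->F. Stack=[T] ptr=1 lookahead=/ remaining=[/ ( id + num / id * num ) $]
Step 4: shift /. Stack=[T /] ptr=2 lookahead=( remaining=[( id + num / id * num ) $]
Step 5: shift (. Stack=[T / (] ptr=3 lookahead=id remaining=[id + num / id * num ) $]
Step 6: shift id. Stack=[T / ( id] ptr=4 lookahead=+ remaining=[+ num / id * num ) $]
Step 7: reduce F->id. Stack=[T / ( F] ptr=4 lookahead=+ remaining=[+ num / id * num ) $]
Step 8: reduce T->F. Stack=[T / ( T] ptr=4 lookahead=+ remaining=[+ num / id * num ) $]
Step 9: reduce E->T. Stack=[T / ( E] ptr=4 lookahead=+ remaining=[+ num / id * num ) $]
Step 10: shift +. Stack=[T / ( E +] ptr=5 lookahead=num remaining=[num / id * num ) $]
Step 11: shift num. Stack=[T / ( E + num] ptr=6 lookahead=/ remaining=[/ id * num ) $]
Step 12: reduce F->num. Stack=[T / ( E + F] ptr=6 lookahead=/ remaining=[/ id * num ) $]
Step 13: reduce T->F. Stack=[T / ( E + T] ptr=6 lookahead=/ remaining=[/ id * num ) $]
Step 14: shift /. Stack=[T / ( E + T /] ptr=7 lookahead=id remaining=[id * num ) $]
Step 15: shift id. Stack=[T / ( E + T / id] ptr=8 lookahead=* remaining=[* num ) $]
Step 16: reduce F->id. Stack=[T / ( E + T / F] ptr=8 lookahead=* remaining=[* num ) $]
Step 17: reduce T->T / F. Stack=[T / ( E + T] ptr=8 lookahead=* remaining=[* num ) $]
Step 18: shift *. Stack=[T / ( E + T *] ptr=9 lookahead=num remaining=[num ) $]
Step 19: shift num. Stack=[T / ( E + T * num] ptr=10 lookahead=) remaining=[) $]
Step 20: reduce F->num. Stack=[T / ( E + T * F] ptr=10 lookahead=) remaining=[) $]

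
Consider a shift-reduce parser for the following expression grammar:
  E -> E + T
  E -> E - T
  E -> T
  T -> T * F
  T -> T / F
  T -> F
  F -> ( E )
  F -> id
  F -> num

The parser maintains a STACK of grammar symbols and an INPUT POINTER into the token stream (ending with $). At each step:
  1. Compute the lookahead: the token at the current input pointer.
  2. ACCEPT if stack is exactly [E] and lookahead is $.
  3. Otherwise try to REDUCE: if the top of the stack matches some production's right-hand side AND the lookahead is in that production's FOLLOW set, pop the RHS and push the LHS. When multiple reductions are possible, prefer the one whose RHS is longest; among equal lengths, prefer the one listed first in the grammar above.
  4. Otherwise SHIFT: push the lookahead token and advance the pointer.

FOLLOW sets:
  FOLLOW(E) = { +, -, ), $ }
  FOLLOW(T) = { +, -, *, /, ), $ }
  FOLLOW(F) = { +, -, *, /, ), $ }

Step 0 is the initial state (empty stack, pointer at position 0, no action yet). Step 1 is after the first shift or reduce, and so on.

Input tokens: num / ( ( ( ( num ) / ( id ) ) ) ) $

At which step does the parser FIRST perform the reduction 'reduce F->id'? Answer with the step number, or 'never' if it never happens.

Step 1: shift num. Stack=[num] ptr=1 lookahead=/ remaining=[/ ( ( ( ( num ) / ( id ) ) ) ) $]
Step 2: reduce F->num. Stack=[F] ptr=1 lookahead=/ remaining=[/ ( ( ( ( num ) / ( id ) ) ) ) $]
Step 3: reduce T->F. Stack=[T] ptr=1 lookahead=/ remaining=[/ ( ( ( ( num ) / ( id ) ) ) ) $]
Step 4: shift /. Stack=[T /] ptr=2 lookahead=( remaining=[( ( ( ( num ) / ( id ) ) ) ) $]
Step 5: shift (. Stack=[T / (] ptr=3 lookahead=( remaining=[( ( ( num ) / ( id ) ) ) ) $]
Step 6: shift (. Stack=[T / ( (] ptr=4 lookahead=( remaining=[( ( num ) / ( id ) ) ) ) $]
Step 7: shift (. Stack=[T / ( ( (] ptr=5 lookahead=( remaining=[( num ) / ( id ) ) ) ) $]
Step 8: shift (. Stack=[T / ( ( ( (] ptr=6 lookahead=num remaining=[num ) / ( id ) ) ) ) $]
Step 9: shift num. Stack=[T / ( ( ( ( num] ptr=7 lookahead=) remaining=[) / ( id ) ) ) ) $]
Step 10: reduce F->num. Stack=[T / ( ( ( ( F] ptr=7 lookahead=) remaining=[) / ( id ) ) ) ) $]
Step 11: reduce T->F. Stack=[T / ( ( ( ( T] ptr=7 lookahead=) remaining=[) / ( id ) ) ) ) $]
Step 12: reduce E->T. Stack=[T / ( ( ( ( E] ptr=7 lookahead=) remaining=[) / ( id ) ) ) ) $]
Step 13: shift ). Stack=[T / ( ( ( ( E )] ptr=8 lookahead=/ remaining=[/ ( id ) ) ) ) $]
Step 14: reduce F->( E ). Stack=[T / ( ( ( F] ptr=8 lookahead=/ remaining=[/ ( id ) ) ) ) $]
Step 15: reduce T->F. Stack=[T / ( ( ( T] ptr=8 lookahead=/ remaining=[/ ( id ) ) ) ) $]
Step 16: shift /. Stack=[T / ( ( ( T /] ptr=9 lookahead=( remaining=[( id ) ) ) ) $]
Step 17: shift (. Stack=[T / ( ( ( T / (] ptr=10 lookahead=id remaining=[id ) ) ) ) $]
Step 18: shift id. Stack=[T / ( ( ( T / ( id] ptr=11 lookahead=) remaining=[) ) ) ) $]
Step 19: reduce F->id. Stack=[T / ( ( ( T / ( F] ptr=11 lookahead=) remaining=[) ) ) ) $]

Answer: 19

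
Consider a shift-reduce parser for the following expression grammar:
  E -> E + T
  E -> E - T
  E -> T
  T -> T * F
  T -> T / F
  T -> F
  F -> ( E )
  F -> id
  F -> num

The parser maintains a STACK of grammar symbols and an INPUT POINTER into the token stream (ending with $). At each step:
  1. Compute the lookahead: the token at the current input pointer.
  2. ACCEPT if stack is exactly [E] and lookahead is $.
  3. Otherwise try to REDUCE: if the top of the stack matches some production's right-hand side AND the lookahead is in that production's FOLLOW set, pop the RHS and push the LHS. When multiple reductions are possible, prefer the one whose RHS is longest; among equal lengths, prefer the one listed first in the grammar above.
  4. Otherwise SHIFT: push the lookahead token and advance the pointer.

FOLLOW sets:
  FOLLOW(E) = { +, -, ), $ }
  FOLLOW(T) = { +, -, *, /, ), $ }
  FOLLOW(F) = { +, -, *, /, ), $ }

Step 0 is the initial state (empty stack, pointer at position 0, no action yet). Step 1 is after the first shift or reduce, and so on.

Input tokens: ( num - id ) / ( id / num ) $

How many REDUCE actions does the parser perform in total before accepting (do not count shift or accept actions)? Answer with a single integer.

Step 1: shift (. Stack=[(] ptr=1 lookahead=num remaining=[num - id ) / ( id / num ) $]
Step 2: shift num. Stack=[( num] ptr=2 lookahead=- remaining=[- id ) / ( id / num ) $]
Step 3: reduce F->num. Stack=[( F] ptr=2 lookahead=- remaining=[- id ) / ( id / num ) $]
Step 4: reduce T->F. Stack=[( T] ptr=2 lookahead=- remaining=[- id ) / ( id / num ) $]
Step 5: reduce E->T. Stack=[( E] ptr=2 lookahead=- remaining=[- id ) / ( id / num ) $]
Step 6: shift -. Stack=[( E -] ptr=3 lookahead=id remaining=[id ) / ( id / num ) $]
Step 7: shift id. Stack=[( E - id] ptr=4 lookahead=) remaining=[) / ( id / num ) $]
Step 8: reduce F->id. Stack=[( E - F] ptr=4 lookahead=) remaining=[) / ( id / num ) $]
Step 9: reduce T->F. Stack=[( E - T] ptr=4 lookahead=) remaining=[) / ( id / num ) $]
Step 10: reduce E->E - T. Stack=[( E] ptr=4 lookahead=) remaining=[) / ( id / num ) $]
Step 11: shift ). Stack=[( E )] ptr=5 lookahead=/ remaining=[/ ( id / num ) $]
Step 12: reduce F->( E ). Stack=[F] ptr=5 lookahead=/ remaining=[/ ( id / num ) $]
Step 13: reduce T->F. Stack=[T] ptr=5 lookahead=/ remaining=[/ ( id / num ) $]
Step 14: shift /. Stack=[T /] ptr=6 lookahead=( remaining=[( id / num ) $]
Step 15: shift (. Stack=[T / (] ptr=7 lookahead=id remaining=[id / num ) $]
Step 16: shift id. Stack=[T / ( id] ptr=8 lookahead=/ remaining=[/ num ) $]
Step 17: reduce F->id. Stack=[T / ( F] ptr=8 lookahead=/ remaining=[/ num ) $]
Step 18: reduce T->F. Stack=[T / ( T] ptr=8 lookahead=/ remaining=[/ num ) $]
Step 19: shift /. Stack=[T / ( T /] ptr=9 lookahead=num remaining=[num ) $]
Step 20: shift num. Stack=[T / ( T / num] ptr=10 lookahead=) remaining=[) $]
Step 21: reduce F->num. Stack=[T / ( T / F] ptr=10 lookahead=) remaining=[) $]
Step 22: reduce T->T / F. Stack=[T / ( T] ptr=10 lookahead=) remaining=[) $]
Step 23: reduce E->T. Stack=[T / ( E] ptr=10 lookahead=) remaining=[) $]
Step 24: shift ). Stack=[T / ( E )] ptr=11 lookahead=$ remaining=[$]
Step 25: reduce F->( E ). Stack=[T / F] ptr=11 lookahead=$ remaining=[$]
Step 26: reduce T->T / F. Stack=[T] ptr=11 lookahead=$ remaining=[$]
Step 27: reduce E->T. Stack=[E] ptr=11 lookahead=$ remaining=[$]
Step 28: accept. Stack=[E] ptr=11 lookahead=$ remaining=[$]

Answer: 16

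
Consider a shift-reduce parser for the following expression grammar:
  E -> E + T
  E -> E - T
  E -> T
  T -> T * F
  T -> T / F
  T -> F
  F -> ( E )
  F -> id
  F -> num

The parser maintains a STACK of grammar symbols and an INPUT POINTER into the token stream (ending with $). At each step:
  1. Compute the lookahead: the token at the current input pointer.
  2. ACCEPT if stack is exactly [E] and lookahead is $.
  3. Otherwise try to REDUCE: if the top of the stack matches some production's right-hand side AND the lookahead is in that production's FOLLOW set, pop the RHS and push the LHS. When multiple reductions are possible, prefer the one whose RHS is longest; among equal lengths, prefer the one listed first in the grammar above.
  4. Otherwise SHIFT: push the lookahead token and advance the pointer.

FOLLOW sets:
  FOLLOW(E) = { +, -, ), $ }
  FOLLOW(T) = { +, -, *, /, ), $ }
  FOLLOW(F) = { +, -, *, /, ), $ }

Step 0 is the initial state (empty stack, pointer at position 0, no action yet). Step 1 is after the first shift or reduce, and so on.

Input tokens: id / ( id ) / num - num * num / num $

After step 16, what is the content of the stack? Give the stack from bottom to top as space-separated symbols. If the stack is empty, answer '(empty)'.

Answer: T

Derivation:
Step 1: shift id. Stack=[id] ptr=1 lookahead=/ remaining=[/ ( id ) / num - num * num / num $]
Step 2: reduce F->id. Stack=[F] ptr=1 lookahead=/ remaining=[/ ( id ) / num - num * num / num $]
Step 3: reduce T->F. Stack=[T] ptr=1 lookahead=/ remaining=[/ ( id ) / num - num * num / num $]
Step 4: shift /. Stack=[T /] ptr=2 lookahead=( remaining=[( id ) / num - num * num / num $]
Step 5: shift (. Stack=[T / (] ptr=3 lookahead=id remaining=[id ) / num - num * num / num $]
Step 6: shift id. Stack=[T / ( id] ptr=4 lookahead=) remaining=[) / num - num * num / num $]
Step 7: reduce F->id. Stack=[T / ( F] ptr=4 lookahead=) remaining=[) / num - num * num / num $]
Step 8: reduce T->F. Stack=[T / ( T] ptr=4 lookahead=) remaining=[) / num - num * num / num $]
Step 9: reduce E->T. Stack=[T / ( E] ptr=4 lookahead=) remaining=[) / num - num * num / num $]
Step 10: shift ). Stack=[T / ( E )] ptr=5 lookahead=/ remaining=[/ num - num * num / num $]
Step 11: reduce F->( E ). Stack=[T / F] ptr=5 lookahead=/ remaining=[/ num - num * num / num $]
Step 12: reduce T->T / F. Stack=[T] ptr=5 lookahead=/ remaining=[/ num - num * num / num $]
Step 13: shift /. Stack=[T /] ptr=6 lookahead=num remaining=[num - num * num / num $]
Step 14: shift num. Stack=[T / num] ptr=7 lookahead=- remaining=[- num * num / num $]
Step 15: reduce F->num. Stack=[T / F] ptr=7 lookahead=- remaining=[- num * num / num $]
Step 16: reduce T->T / F. Stack=[T] ptr=7 lookahead=- remaining=[- num * num / num $]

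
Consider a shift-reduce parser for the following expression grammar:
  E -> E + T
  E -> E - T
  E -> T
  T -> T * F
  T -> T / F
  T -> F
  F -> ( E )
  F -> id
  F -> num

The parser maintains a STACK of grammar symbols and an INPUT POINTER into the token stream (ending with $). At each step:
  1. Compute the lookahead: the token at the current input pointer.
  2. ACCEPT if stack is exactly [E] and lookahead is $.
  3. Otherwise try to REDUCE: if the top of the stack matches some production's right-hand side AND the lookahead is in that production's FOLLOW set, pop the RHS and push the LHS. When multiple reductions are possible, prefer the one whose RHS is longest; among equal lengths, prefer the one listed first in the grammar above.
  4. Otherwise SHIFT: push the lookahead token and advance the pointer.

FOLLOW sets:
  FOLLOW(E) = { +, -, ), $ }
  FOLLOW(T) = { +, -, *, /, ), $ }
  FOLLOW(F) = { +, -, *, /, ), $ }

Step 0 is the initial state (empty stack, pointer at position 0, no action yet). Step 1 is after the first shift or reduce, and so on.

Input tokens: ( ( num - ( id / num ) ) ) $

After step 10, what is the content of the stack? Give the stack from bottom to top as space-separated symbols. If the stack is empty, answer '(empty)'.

Answer: ( ( E - ( F

Derivation:
Step 1: shift (. Stack=[(] ptr=1 lookahead=( remaining=[( num - ( id / num ) ) ) $]
Step 2: shift (. Stack=[( (] ptr=2 lookahead=num remaining=[num - ( id / num ) ) ) $]
Step 3: shift num. Stack=[( ( num] ptr=3 lookahead=- remaining=[- ( id / num ) ) ) $]
Step 4: reduce F->num. Stack=[( ( F] ptr=3 lookahead=- remaining=[- ( id / num ) ) ) $]
Step 5: reduce T->F. Stack=[( ( T] ptr=3 lookahead=- remaining=[- ( id / num ) ) ) $]
Step 6: reduce E->T. Stack=[( ( E] ptr=3 lookahead=- remaining=[- ( id / num ) ) ) $]
Step 7: shift -. Stack=[( ( E -] ptr=4 lookahead=( remaining=[( id / num ) ) ) $]
Step 8: shift (. Stack=[( ( E - (] ptr=5 lookahead=id remaining=[id / num ) ) ) $]
Step 9: shift id. Stack=[( ( E - ( id] ptr=6 lookahead=/ remaining=[/ num ) ) ) $]
Step 10: reduce F->id. Stack=[( ( E - ( F] ptr=6 lookahead=/ remaining=[/ num ) ) ) $]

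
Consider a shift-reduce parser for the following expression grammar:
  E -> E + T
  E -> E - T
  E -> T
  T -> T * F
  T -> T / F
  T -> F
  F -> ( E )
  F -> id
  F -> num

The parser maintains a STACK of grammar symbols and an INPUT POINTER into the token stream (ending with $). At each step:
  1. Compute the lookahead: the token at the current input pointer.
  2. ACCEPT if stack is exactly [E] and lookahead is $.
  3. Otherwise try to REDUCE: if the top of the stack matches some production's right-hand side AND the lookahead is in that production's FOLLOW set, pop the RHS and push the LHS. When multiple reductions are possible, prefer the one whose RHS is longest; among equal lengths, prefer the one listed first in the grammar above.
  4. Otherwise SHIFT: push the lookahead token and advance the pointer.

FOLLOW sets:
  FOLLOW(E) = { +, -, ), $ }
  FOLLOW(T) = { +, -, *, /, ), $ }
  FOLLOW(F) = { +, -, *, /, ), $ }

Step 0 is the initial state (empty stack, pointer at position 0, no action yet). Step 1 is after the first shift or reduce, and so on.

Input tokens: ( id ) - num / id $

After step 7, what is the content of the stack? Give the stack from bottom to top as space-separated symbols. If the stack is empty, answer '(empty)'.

Step 1: shift (. Stack=[(] ptr=1 lookahead=id remaining=[id ) - num / id $]
Step 2: shift id. Stack=[( id] ptr=2 lookahead=) remaining=[) - num / id $]
Step 3: reduce F->id. Stack=[( F] ptr=2 lookahead=) remaining=[) - num / id $]
Step 4: reduce T->F. Stack=[( T] ptr=2 lookahead=) remaining=[) - num / id $]
Step 5: reduce E->T. Stack=[( E] ptr=2 lookahead=) remaining=[) - num / id $]
Step 6: shift ). Stack=[( E )] ptr=3 lookahead=- remaining=[- num / id $]
Step 7: reduce F->( E ). Stack=[F] ptr=3 lookahead=- remaining=[- num / id $]

Answer: F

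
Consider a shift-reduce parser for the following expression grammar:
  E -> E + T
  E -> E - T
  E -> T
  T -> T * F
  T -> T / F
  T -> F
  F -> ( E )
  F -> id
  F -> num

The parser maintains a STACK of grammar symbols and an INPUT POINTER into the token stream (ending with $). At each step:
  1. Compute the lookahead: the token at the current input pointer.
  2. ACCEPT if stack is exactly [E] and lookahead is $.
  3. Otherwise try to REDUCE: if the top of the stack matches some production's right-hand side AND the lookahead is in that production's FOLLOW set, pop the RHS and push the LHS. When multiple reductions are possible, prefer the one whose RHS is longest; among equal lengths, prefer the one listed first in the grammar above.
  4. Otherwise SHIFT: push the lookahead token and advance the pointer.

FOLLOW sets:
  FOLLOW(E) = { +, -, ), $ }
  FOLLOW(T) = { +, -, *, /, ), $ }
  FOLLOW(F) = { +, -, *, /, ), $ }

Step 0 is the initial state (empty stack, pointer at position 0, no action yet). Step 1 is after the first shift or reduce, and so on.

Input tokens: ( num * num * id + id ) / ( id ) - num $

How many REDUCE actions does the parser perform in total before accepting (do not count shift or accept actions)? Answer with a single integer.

Answer: 21

Derivation:
Step 1: shift (. Stack=[(] ptr=1 lookahead=num remaining=[num * num * id + id ) / ( id ) - num $]
Step 2: shift num. Stack=[( num] ptr=2 lookahead=* remaining=[* num * id + id ) / ( id ) - num $]
Step 3: reduce F->num. Stack=[( F] ptr=2 lookahead=* remaining=[* num * id + id ) / ( id ) - num $]
Step 4: reduce T->F. Stack=[( T] ptr=2 lookahead=* remaining=[* num * id + id ) / ( id ) - num $]
Step 5: shift *. Stack=[( T *] ptr=3 lookahead=num remaining=[num * id + id ) / ( id ) - num $]
Step 6: shift num. Stack=[( T * num] ptr=4 lookahead=* remaining=[* id + id ) / ( id ) - num $]
Step 7: reduce F->num. Stack=[( T * F] ptr=4 lookahead=* remaining=[* id + id ) / ( id ) - num $]
Step 8: reduce T->T * F. Stack=[( T] ptr=4 lookahead=* remaining=[* id + id ) / ( id ) - num $]
Step 9: shift *. Stack=[( T *] ptr=5 lookahead=id remaining=[id + id ) / ( id ) - num $]
Step 10: shift id. Stack=[( T * id] ptr=6 lookahead=+ remaining=[+ id ) / ( id ) - num $]
Step 11: reduce F->id. Stack=[( T * F] ptr=6 lookahead=+ remaining=[+ id ) / ( id ) - num $]
Step 12: reduce T->T * F. Stack=[( T] ptr=6 lookahead=+ remaining=[+ id ) / ( id ) - num $]
Step 13: reduce E->T. Stack=[( E] ptr=6 lookahead=+ remaining=[+ id ) / ( id ) - num $]
Step 14: shift +. Stack=[( E +] ptr=7 lookahead=id remaining=[id ) / ( id ) - num $]
Step 15: shift id. Stack=[( E + id] ptr=8 lookahead=) remaining=[) / ( id ) - num $]
Step 16: reduce F->id. Stack=[( E + F] ptr=8 lookahead=) remaining=[) / ( id ) - num $]
Step 17: reduce T->F. Stack=[( E + T] ptr=8 lookahead=) remaining=[) / ( id ) - num $]
Step 18: reduce E->E + T. Stack=[( E] ptr=8 lookahead=) remaining=[) / ( id ) - num $]
Step 19: shift ). Stack=[( E )] ptr=9 lookahead=/ remaining=[/ ( id ) - num $]
Step 20: reduce F->( E ). Stack=[F] ptr=9 lookahead=/ remaining=[/ ( id ) - num $]
Step 21: reduce T->F. Stack=[T] ptr=9 lookahead=/ remaining=[/ ( id ) - num $]
Step 22: shift /. Stack=[T /] ptr=10 lookahead=( remaining=[( id ) - num $]
Step 23: shift (. Stack=[T / (] ptr=11 lookahead=id remaining=[id ) - num $]
Step 24: shift id. Stack=[T / ( id] ptr=12 lookahead=) remaining=[) - num $]
Step 25: reduce F->id. Stack=[T / ( F] ptr=12 lookahead=) remaining=[) - num $]
Step 26: reduce T->F. Stack=[T / ( T] ptr=12 lookahead=) remaining=[) - num $]
Step 27: reduce E->T. Stack=[T / ( E] ptr=12 lookahead=) remaining=[) - num $]
Step 28: shift ). Stack=[T / ( E )] ptr=13 lookahead=- remaining=[- num $]
Step 29: reduce F->( E ). Stack=[T / F] ptr=13 lookahead=- remaining=[- num $]
Step 30: reduce T->T / F. Stack=[T] ptr=13 lookahead=- remaining=[- num $]
Step 31: reduce E->T. Stack=[E] ptr=13 lookahead=- remaining=[- num $]
Step 32: shift -. Stack=[E -] ptr=14 lookahead=num remaining=[num $]
Step 33: shift num. Stack=[E - num] ptr=15 lookahead=$ remaining=[$]
Step 34: reduce F->num. Stack=[E - F] ptr=15 lookahead=$ remaining=[$]
Step 35: reduce T->F. Stack=[E - T] ptr=15 lookahead=$ remaining=[$]
Step 36: reduce E->E - T. Stack=[E] ptr=15 lookahead=$ remaining=[$]
Step 37: accept. Stack=[E] ptr=15 lookahead=$ remaining=[$]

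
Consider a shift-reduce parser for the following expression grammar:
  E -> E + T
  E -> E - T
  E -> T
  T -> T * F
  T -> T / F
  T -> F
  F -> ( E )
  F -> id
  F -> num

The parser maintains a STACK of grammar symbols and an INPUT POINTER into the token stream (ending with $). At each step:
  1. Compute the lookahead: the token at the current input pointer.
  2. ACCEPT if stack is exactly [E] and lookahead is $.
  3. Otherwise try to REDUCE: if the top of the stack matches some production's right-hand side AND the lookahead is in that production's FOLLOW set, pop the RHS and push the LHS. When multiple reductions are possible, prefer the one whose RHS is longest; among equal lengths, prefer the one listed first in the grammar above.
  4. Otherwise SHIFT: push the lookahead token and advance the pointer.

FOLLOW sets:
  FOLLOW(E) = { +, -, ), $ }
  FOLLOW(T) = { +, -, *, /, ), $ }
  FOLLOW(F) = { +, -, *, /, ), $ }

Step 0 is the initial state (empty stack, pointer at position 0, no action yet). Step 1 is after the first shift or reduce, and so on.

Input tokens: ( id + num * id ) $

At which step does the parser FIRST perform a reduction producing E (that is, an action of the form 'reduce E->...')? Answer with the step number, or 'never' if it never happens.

Step 1: shift (. Stack=[(] ptr=1 lookahead=id remaining=[id + num * id ) $]
Step 2: shift id. Stack=[( id] ptr=2 lookahead=+ remaining=[+ num * id ) $]
Step 3: reduce F->id. Stack=[( F] ptr=2 lookahead=+ remaining=[+ num * id ) $]
Step 4: reduce T->F. Stack=[( T] ptr=2 lookahead=+ remaining=[+ num * id ) $]
Step 5: reduce E->T. Stack=[( E] ptr=2 lookahead=+ remaining=[+ num * id ) $]

Answer: 5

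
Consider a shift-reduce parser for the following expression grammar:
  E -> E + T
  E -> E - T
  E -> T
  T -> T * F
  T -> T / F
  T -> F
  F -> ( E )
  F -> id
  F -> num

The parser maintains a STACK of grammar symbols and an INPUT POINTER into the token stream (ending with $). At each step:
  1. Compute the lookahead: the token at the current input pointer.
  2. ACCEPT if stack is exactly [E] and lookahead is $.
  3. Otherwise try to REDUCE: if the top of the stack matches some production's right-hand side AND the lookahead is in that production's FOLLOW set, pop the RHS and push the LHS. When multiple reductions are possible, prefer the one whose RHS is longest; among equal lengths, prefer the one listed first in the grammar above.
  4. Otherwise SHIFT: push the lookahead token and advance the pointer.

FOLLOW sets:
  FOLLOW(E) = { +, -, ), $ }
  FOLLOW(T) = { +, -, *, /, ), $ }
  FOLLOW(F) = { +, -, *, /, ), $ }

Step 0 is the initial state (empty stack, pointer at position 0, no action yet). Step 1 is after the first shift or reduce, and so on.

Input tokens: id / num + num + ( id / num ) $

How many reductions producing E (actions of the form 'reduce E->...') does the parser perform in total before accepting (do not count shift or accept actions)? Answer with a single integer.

Step 1: shift id. Stack=[id] ptr=1 lookahead=/ remaining=[/ num + num + ( id / num ) $]
Step 2: reduce F->id. Stack=[F] ptr=1 lookahead=/ remaining=[/ num + num + ( id / num ) $]
Step 3: reduce T->F. Stack=[T] ptr=1 lookahead=/ remaining=[/ num + num + ( id / num ) $]
Step 4: shift /. Stack=[T /] ptr=2 lookahead=num remaining=[num + num + ( id / num ) $]
Step 5: shift num. Stack=[T / num] ptr=3 lookahead=+ remaining=[+ num + ( id / num ) $]
Step 6: reduce F->num. Stack=[T / F] ptr=3 lookahead=+ remaining=[+ num + ( id / num ) $]
Step 7: reduce T->T / F. Stack=[T] ptr=3 lookahead=+ remaining=[+ num + ( id / num ) $]
Step 8: reduce E->T. Stack=[E] ptr=3 lookahead=+ remaining=[+ num + ( id / num ) $]
Step 9: shift +. Stack=[E +] ptr=4 lookahead=num remaining=[num + ( id / num ) $]
Step 10: shift num. Stack=[E + num] ptr=5 lookahead=+ remaining=[+ ( id / num ) $]
Step 11: reduce F->num. Stack=[E + F] ptr=5 lookahead=+ remaining=[+ ( id / num ) $]
Step 12: reduce T->F. Stack=[E + T] ptr=5 lookahead=+ remaining=[+ ( id / num ) $]
Step 13: reduce E->E + T. Stack=[E] ptr=5 lookahead=+ remaining=[+ ( id / num ) $]
Step 14: shift +. Stack=[E +] ptr=6 lookahead=( remaining=[( id / num ) $]
Step 15: shift (. Stack=[E + (] ptr=7 lookahead=id remaining=[id / num ) $]
Step 16: shift id. Stack=[E + ( id] ptr=8 lookahead=/ remaining=[/ num ) $]
Step 17: reduce F->id. Stack=[E + ( F] ptr=8 lookahead=/ remaining=[/ num ) $]
Step 18: reduce T->F. Stack=[E + ( T] ptr=8 lookahead=/ remaining=[/ num ) $]
Step 19: shift /. Stack=[E + ( T /] ptr=9 lookahead=num remaining=[num ) $]
Step 20: shift num. Stack=[E + ( T / num] ptr=10 lookahead=) remaining=[) $]
Step 21: reduce F->num. Stack=[E + ( T / F] ptr=10 lookahead=) remaining=[) $]
Step 22: reduce T->T / F. Stack=[E + ( T] ptr=10 lookahead=) remaining=[) $]
Step 23: reduce E->T. Stack=[E + ( E] ptr=10 lookahead=) remaining=[) $]
Step 24: shift ). Stack=[E + ( E )] ptr=11 lookahead=$ remaining=[$]
Step 25: reduce F->( E ). Stack=[E + F] ptr=11 lookahead=$ remaining=[$]
Step 26: reduce T->F. Stack=[E + T] ptr=11 lookahead=$ remaining=[$]
Step 27: reduce E->E + T. Stack=[E] ptr=11 lookahead=$ remaining=[$]
Step 28: accept. Stack=[E] ptr=11 lookahead=$ remaining=[$]

Answer: 4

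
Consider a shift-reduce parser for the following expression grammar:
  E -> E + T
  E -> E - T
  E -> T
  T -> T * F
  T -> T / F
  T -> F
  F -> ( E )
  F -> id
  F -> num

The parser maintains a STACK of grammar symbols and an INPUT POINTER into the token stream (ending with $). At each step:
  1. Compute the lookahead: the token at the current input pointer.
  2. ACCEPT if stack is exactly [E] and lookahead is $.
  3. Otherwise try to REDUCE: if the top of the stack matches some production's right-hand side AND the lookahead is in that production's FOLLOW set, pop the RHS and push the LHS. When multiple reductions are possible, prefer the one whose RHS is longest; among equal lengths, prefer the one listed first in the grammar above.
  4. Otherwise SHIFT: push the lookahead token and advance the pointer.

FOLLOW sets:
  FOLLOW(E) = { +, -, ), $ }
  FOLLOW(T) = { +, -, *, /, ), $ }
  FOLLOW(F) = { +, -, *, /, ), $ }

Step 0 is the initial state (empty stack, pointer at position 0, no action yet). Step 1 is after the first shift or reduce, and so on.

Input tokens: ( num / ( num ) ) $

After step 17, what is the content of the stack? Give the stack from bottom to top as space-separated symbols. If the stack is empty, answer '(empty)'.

Step 1: shift (. Stack=[(] ptr=1 lookahead=num remaining=[num / ( num ) ) $]
Step 2: shift num. Stack=[( num] ptr=2 lookahead=/ remaining=[/ ( num ) ) $]
Step 3: reduce F->num. Stack=[( F] ptr=2 lookahead=/ remaining=[/ ( num ) ) $]
Step 4: reduce T->F. Stack=[( T] ptr=2 lookahead=/ remaining=[/ ( num ) ) $]
Step 5: shift /. Stack=[( T /] ptr=3 lookahead=( remaining=[( num ) ) $]
Step 6: shift (. Stack=[( T / (] ptr=4 lookahead=num remaining=[num ) ) $]
Step 7: shift num. Stack=[( T / ( num] ptr=5 lookahead=) remaining=[) ) $]
Step 8: reduce F->num. Stack=[( T / ( F] ptr=5 lookahead=) remaining=[) ) $]
Step 9: reduce T->F. Stack=[( T / ( T] ptr=5 lookahead=) remaining=[) ) $]
Step 10: reduce E->T. Stack=[( T / ( E] ptr=5 lookahead=) remaining=[) ) $]
Step 11: shift ). Stack=[( T / ( E )] ptr=6 lookahead=) remaining=[) $]
Step 12: reduce F->( E ). Stack=[( T / F] ptr=6 lookahead=) remaining=[) $]
Step 13: reduce T->T / F. Stack=[( T] ptr=6 lookahead=) remaining=[) $]
Step 14: reduce E->T. Stack=[( E] ptr=6 lookahead=) remaining=[) $]
Step 15: shift ). Stack=[( E )] ptr=7 lookahead=$ remaining=[$]
Step 16: reduce F->( E ). Stack=[F] ptr=7 lookahead=$ remaining=[$]
Step 17: reduce T->F. Stack=[T] ptr=7 lookahead=$ remaining=[$]

Answer: T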